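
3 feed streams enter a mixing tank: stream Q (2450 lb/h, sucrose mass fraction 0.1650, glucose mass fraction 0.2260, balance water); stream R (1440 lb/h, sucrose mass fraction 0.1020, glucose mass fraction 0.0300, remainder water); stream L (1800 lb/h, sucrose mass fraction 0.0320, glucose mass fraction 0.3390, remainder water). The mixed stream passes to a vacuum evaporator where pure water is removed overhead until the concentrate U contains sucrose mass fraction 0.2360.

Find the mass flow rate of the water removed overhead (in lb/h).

3111 lb/h

sucrose entering = 2450×0.165 + 1440×0.102 + 1800×0.032 = 608.73 lb/h.
All sucrose reports to U, so U = 608.73/0.236 = 2579.4 lb/h.
Total feed = 5690 lb/h; overhead = 5690 − 2579.4 = 3110.6 lb/h.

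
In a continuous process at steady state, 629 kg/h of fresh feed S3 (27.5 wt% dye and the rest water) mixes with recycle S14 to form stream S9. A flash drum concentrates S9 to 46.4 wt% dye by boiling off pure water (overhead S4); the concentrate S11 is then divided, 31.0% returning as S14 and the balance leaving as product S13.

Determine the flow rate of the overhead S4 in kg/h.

Overall dye balance (none leaves overhead): dye in fresh feed = dye in product, i.e. 629×0.275 = (1−0.310)·S11·0.464.
S11 = 172.98/(0.464×0.690) = 540.28 kg/h.
Recycle S14 = 0.310×540.28 = 167.49 kg/h.
Combined feed S9 = 629 + 167.49 = 796.49 kg/h.
Overhead S4 = S9 − S11 = 796.49 − 540.28 = 256.21 kg/h.

256.2 kg/h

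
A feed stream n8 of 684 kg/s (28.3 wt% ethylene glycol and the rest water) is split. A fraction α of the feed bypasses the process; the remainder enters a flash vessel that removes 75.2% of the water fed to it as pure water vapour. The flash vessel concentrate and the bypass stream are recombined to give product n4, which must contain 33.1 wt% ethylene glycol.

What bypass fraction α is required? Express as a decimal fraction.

All 684×0.283 = 193.57 kg/s of ethylene glycol reaches n4, so n4 = 193.57/0.331 = 584.81 kg/s and vapour = 99.19 kg/s.
The evaporator receives (1−α)·684 of feed at 0.717 water and removes 0.752 of that water:
0.752×0.717×(1−α)×684 = 99.19
(1−α) = 99.19/368.8 = 0.2690;  α = 0.7310.

0.731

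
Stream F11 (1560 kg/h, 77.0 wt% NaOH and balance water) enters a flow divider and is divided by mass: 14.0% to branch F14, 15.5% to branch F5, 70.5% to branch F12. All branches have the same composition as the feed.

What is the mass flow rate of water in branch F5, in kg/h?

55.61 kg/h

Branch F5 total = 0.155×1560 = 241.8 kg/h.
water in F5 = 0.230×241.8 = 55.614 kg/h.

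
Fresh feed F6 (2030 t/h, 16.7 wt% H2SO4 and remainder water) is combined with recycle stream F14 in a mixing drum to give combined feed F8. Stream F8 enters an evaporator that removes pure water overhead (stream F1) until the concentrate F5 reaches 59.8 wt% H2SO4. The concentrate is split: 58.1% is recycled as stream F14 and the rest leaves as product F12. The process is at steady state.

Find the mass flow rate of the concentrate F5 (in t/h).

Overall H2SO4 balance (none leaves overhead): H2SO4 in fresh feed = H2SO4 in product, i.e. 2030×0.167 = (1−0.581)·F5·0.598.
F5 = 339.01/(0.598×0.419) = 1353 t/h.

1353 t/h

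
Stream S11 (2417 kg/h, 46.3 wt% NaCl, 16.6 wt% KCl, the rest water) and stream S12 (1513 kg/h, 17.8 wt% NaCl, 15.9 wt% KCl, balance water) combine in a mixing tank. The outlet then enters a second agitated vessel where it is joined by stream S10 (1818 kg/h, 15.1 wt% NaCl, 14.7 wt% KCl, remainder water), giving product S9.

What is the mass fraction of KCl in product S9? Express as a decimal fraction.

Overall, product flow = 5748 kg/h.
KCl in = 2417×0.166 + 1513×0.159 + 1818×0.147 = 909.04 kg/h.
KCl fraction in S9 = 0.158.

0.158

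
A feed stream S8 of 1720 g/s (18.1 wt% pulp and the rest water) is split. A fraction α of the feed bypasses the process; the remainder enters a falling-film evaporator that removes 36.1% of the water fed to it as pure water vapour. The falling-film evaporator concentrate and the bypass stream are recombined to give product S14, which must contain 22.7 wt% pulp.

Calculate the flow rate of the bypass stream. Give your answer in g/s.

541.1 g/s

All 1720×0.181 = 311.32 g/s of pulp reaches S14, so S14 = 311.32/0.227 = 1371.5 g/s and vapour = 348.55 g/s.
The evaporator receives (1−α)·1720 of feed at 0.819 water and removes 0.361 of that water:
0.361×0.819×(1−α)×1720 = 348.55
(1−α) = 348.55/508.53 = 0.6854;  α = 0.3146.
Bypass flow = 0.3146×1720 = 541.12 g/s.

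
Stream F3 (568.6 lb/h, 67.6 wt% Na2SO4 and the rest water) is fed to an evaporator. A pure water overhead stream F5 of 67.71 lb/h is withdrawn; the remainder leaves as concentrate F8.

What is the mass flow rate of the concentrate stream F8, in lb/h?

Concentrate = 568.6 − 67.71 = 500.89 lb/h.

500.9 lb/h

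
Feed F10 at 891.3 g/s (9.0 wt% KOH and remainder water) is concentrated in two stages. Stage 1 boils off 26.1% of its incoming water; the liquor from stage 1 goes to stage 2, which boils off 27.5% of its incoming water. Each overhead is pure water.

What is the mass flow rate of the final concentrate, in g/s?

water in feed = 891.3×0.910 = 811.08 g/s.
After stage 1: water left = (1−0.261)×811.08 = 599.39; stream total = 679.61 g/s.
After stage 2: water left = (1−0.275)×599.39 = 434.56; final concentrate = 514.77 g/s.

514.8 g/s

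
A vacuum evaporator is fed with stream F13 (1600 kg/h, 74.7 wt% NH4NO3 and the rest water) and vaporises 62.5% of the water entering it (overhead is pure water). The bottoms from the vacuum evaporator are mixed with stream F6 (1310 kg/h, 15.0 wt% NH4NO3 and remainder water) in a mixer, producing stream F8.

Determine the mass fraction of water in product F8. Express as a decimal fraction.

Vapour removed = 0.625×0.253×1600 = 253 kg/h; concentrate = 1347 kg/h.
water reaching the mixer = 151.8 (from concentrate) + 1310×0.850 = 1265.3 kg/h.
Product flow = 1347 + 1310 = 2657 kg/h; water fraction = 0.4762.

0.4762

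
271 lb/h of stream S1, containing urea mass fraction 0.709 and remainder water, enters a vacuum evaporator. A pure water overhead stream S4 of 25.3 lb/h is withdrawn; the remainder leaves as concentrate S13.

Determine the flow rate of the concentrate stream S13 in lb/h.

245.7 lb/h

Concentrate = 271 − 25.3 = 245.7 lb/h.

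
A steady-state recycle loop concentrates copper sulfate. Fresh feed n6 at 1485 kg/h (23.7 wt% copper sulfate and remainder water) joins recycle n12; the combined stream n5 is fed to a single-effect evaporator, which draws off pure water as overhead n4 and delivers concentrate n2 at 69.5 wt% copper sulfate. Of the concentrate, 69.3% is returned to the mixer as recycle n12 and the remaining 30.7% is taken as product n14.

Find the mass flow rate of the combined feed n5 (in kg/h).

2628 kg/h

Overall copper sulfate balance (none leaves overhead): copper sulfate in fresh feed = copper sulfate in product, i.e. 1485×0.237 = (1−0.693)·n2·0.695.
n2 = 351.94/(0.695×0.307) = 1649.5 kg/h.
Recycle n12 = 0.693×1649.5 = 1143.1 kg/h.
Combined feed n5 = 1485 + 1143.1 = 2628.1 kg/h.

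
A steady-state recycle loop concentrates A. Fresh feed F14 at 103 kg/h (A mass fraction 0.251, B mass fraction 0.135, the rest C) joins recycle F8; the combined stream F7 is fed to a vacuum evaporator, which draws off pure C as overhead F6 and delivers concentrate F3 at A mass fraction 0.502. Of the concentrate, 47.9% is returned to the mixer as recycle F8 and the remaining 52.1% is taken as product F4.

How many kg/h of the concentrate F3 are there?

Overall A balance (none leaves overhead): A in fresh feed = A in product, i.e. 103×0.251 = (1−0.479)·F3·0.502.
F3 = 25.853/(0.502×0.521) = 98.848 kg/h.

98.85 kg/h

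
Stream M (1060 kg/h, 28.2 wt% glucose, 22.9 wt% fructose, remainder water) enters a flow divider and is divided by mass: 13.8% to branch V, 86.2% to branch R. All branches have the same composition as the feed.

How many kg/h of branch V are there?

146.3 kg/h

Branch V flow = 0.138×1060 = 146.28 kg/h.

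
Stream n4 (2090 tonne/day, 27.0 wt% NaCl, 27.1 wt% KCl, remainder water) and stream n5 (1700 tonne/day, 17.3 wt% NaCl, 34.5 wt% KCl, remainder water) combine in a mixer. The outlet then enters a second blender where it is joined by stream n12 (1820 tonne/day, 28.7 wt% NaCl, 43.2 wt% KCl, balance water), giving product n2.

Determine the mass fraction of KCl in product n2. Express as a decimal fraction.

Overall, product flow = 5610 tonne/day.
KCl in = 2090×0.271 + 1700×0.345 + 1820×0.432 = 1939.1 tonne/day.
KCl fraction in n2 = 0.346.

0.346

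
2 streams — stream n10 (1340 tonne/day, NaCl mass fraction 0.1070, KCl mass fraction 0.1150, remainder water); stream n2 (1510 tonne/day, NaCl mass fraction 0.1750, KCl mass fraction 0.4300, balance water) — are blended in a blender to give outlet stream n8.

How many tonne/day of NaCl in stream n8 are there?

NaCl out = NaCl in = 1340×0.107 + 1510×0.175 = 407.63 tonne/day.

407.6 tonne/day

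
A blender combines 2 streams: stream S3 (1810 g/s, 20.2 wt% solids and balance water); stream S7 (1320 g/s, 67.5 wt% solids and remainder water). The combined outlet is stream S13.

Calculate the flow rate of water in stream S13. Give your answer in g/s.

1873 g/s

water out = water in = 1810×0.798 + 1320×0.325 = 1873.4 g/s.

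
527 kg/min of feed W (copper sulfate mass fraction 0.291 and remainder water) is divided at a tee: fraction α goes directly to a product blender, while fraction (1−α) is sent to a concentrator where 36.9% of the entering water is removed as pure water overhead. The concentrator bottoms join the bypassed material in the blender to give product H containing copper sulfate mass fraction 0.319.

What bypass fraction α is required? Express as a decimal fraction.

0.664

All 527×0.291 = 153.36 kg/min of copper sulfate reaches H, so H = 153.36/0.319 = 480.74 kg/min and vapour = 46.257 kg/min.
The evaporator receives (1−α)·527 of feed at 0.709 water and removes 0.369 of that water:
0.369×0.709×(1−α)×527 = 46.257
(1−α) = 46.257/137.87 = 0.3355;  α = 0.6645.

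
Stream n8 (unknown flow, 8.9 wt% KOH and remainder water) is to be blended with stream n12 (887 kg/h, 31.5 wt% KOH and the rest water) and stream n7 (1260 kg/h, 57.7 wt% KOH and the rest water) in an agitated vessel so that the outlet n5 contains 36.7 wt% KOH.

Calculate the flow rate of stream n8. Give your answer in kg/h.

785.9 kg/h

Let n8 be the unknown flow. Total out = 2147 + n8.
KOH balance: 1006.4 + 0.089·n8 = 0.367·(2147 + n8)
(0.089 − 0.367)·n8 = 0.367×2147 − 1006.4 = -218.48
n8 = -218.48 / -0.278 = 785.88 kg/h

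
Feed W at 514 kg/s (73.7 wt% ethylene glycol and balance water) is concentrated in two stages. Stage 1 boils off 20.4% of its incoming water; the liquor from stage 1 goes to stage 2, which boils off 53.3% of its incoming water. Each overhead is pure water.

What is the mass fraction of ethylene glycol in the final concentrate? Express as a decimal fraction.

water in feed = 514×0.263 = 135.18 kg/s.
After stage 1: water left = (1−0.204)×135.18 = 107.6; stream total = 486.42 kg/s.
After stage 2: water left = (1−0.533)×107.6 = 50.251; final concentrate = 429.07 kg/s.
ethylene glycol fraction = 378.82/429.07 = 0.883.

0.883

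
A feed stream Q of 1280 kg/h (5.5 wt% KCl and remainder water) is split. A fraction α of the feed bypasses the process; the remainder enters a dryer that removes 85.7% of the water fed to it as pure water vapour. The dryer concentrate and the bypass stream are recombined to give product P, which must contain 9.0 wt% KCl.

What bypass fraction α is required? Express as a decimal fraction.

0.520

All 1280×0.055 = 70.4 kg/h of KCl reaches P, so P = 70.4/0.090 = 782.22 kg/h and vapour = 497.78 kg/h.
The evaporator receives (1−α)·1280 of feed at 0.945 water and removes 0.857 of that water:
0.857×0.945×(1−α)×1280 = 497.78
(1−α) = 497.78/1036.6 = 0.4802;  α = 0.5198.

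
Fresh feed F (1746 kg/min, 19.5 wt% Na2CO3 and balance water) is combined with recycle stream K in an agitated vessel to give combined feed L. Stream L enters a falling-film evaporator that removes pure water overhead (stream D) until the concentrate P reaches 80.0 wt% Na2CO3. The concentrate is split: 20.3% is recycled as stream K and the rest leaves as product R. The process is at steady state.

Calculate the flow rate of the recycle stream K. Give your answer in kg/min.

108.4 kg/min

Overall Na2CO3 balance (none leaves overhead): Na2CO3 in fresh feed = Na2CO3 in product, i.e. 1746×0.195 = (1−0.203)·P·0.800.
P = 340.47/(0.800×0.797) = 533.99 kg/min.
Recycle K = 0.203×533.99 = 108.4 kg/min.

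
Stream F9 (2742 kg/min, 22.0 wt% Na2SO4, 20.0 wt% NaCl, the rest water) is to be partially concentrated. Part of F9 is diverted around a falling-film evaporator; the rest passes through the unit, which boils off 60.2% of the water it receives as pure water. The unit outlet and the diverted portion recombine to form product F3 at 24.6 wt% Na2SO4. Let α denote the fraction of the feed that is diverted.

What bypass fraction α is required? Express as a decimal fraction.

0.697

All 2742×0.220 = 603.24 kg/min of Na2SO4 reaches F3, so F3 = 603.24/0.246 = 2452.2 kg/min and vapour = 289.8 kg/min.
The evaporator receives (1−α)·2742 of feed at 0.580 water and removes 0.602 of that water:
0.602×0.580×(1−α)×2742 = 289.8
(1−α) = 289.8/957.4 = 0.3027;  α = 0.6973.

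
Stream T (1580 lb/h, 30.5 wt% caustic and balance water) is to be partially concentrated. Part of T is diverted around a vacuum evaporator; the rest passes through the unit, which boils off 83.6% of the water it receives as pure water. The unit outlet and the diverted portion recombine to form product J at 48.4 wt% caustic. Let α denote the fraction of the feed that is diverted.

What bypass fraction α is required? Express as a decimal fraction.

0.363

All 1580×0.305 = 481.9 lb/h of caustic reaches J, so J = 481.9/0.484 = 995.66 lb/h and vapour = 584.34 lb/h.
The evaporator receives (1−α)·1580 of feed at 0.695 water and removes 0.836 of that water:
0.836×0.695×(1−α)×1580 = 584.34
(1−α) = 584.34/918.01 = 0.6365;  α = 0.3635.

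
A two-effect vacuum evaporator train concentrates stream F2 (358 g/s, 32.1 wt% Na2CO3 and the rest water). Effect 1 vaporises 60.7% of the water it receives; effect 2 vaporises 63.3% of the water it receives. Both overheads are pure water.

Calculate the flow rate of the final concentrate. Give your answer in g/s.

water in feed = 358×0.679 = 243.08 g/s.
After stage 1: water left = (1−0.607)×243.08 = 95.531; stream total = 210.45 g/s.
After stage 2: water left = (1−0.633)×95.531 = 35.06; final concentrate = 149.98 g/s.

150 g/s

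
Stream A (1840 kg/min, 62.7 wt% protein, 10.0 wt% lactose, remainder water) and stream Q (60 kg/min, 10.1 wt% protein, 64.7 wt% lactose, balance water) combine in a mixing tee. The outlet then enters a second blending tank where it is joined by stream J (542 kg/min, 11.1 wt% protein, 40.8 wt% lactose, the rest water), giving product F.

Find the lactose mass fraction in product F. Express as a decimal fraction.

0.182

Overall, product flow = 2442 kg/min.
lactose in = 1840×0.100 + 60×0.647 + 542×0.408 = 443.96 kg/min.
lactose fraction in F = 0.182.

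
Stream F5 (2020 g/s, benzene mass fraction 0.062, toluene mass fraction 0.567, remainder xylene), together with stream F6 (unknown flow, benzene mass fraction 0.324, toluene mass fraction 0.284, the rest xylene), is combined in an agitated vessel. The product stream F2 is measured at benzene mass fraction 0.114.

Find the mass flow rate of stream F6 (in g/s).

Let F6 be the unknown flow. Total out = 2020 + F6.
benzene balance: 125.24 + 0.324·F6 = 0.114·(2020 + F6)
(0.324 − 0.114)·F6 = 0.114×2020 − 125.24 = 105.04
F6 = 105.04 / 0.210 = 500.19 g/s

500.2 g/s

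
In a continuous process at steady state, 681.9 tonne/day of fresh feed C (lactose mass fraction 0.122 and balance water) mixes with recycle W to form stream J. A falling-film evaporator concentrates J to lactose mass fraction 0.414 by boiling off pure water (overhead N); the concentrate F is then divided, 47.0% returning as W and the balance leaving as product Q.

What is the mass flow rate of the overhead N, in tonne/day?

481 tonne/day

Overall lactose balance (none leaves overhead): lactose in fresh feed = lactose in product, i.e. 681.9×0.122 = (1−0.470)·F·0.414.
F = 83.192/(0.414×0.530) = 379.14 tonne/day.
Recycle W = 0.470×379.14 = 178.2 tonne/day.
Combined feed J = 681.9 + 178.2 = 860.1 tonne/day.
Overhead N = J − F = 860.1 − 379.14 = 480.95 tonne/day.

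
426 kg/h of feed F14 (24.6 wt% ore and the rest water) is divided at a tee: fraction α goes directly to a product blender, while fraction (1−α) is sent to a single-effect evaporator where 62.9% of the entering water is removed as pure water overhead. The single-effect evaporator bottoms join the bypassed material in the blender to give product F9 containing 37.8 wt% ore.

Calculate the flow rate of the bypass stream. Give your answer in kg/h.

All 426×0.246 = 104.8 kg/h of ore reaches F9, so F9 = 104.8/0.378 = 277.24 kg/h and vapour = 148.76 kg/h.
The evaporator receives (1−α)·426 of feed at 0.754 water and removes 0.629 of that water:
0.629×0.754×(1−α)×426 = 148.76
(1−α) = 148.76/202.04 = 0.7363;  α = 0.2637.
Bypass flow = 0.2637×426 = 112.33 kg/h.

112.3 kg/h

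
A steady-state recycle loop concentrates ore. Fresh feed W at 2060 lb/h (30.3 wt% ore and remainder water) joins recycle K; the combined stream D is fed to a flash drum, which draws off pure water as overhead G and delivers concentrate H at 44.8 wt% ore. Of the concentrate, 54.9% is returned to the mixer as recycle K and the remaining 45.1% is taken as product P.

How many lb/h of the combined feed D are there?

3756 lb/h

Overall ore balance (none leaves overhead): ore in fresh feed = ore in product, i.e. 2060×0.303 = (1−0.549)·H·0.448.
H = 624.18/(0.448×0.451) = 3089.3 lb/h.
Recycle K = 0.549×3089.3 = 1696 lb/h.
Combined feed D = 2060 + 1696 = 3756 lb/h.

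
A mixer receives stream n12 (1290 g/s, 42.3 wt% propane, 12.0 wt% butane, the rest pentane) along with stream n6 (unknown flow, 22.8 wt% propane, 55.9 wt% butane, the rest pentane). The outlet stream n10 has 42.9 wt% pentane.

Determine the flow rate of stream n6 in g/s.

167.2 g/s

Let n6 be the unknown flow. Total out = 1290 + n6.
pentane balance: 589.53 + 0.213·n6 = 0.429·(1290 + n6)
(0.213 − 0.429)·n6 = 0.429×1290 − 589.53 = -36.12
n6 = -36.12 / -0.216 = 167.22 g/s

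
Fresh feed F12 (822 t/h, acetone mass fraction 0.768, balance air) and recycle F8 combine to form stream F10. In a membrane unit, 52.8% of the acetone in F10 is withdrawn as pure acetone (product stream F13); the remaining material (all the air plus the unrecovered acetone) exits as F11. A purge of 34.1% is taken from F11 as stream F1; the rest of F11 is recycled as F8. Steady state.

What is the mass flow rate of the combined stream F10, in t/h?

1476 t/h

air enters only via F12 and leaves only via the purge: 822×0.232 = 0.341×(air in F11), and the membrane unit passes all air, so air in F10 = air in F11 = 559.25 t/h.
acetone in F10: m_A = 822×0.768 + (1−0.341)·(1−0.528)·m_A, so m_A = 631.3/0.6890 = 916.31 t/h.
F10 = 916.31 + 559.25 = 1475.6 t/h.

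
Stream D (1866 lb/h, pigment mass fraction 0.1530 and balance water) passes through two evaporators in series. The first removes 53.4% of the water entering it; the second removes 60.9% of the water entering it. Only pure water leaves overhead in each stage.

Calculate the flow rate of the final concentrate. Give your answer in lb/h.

water in feed = 1866×0.847 = 1580.5 lb/h.
After stage 1: water left = (1−0.534)×1580.5 = 736.51; stream total = 1022 lb/h.
After stage 2: water left = (1−0.609)×736.51 = 287.98; final concentrate = 573.47 lb/h.

573.5 lb/h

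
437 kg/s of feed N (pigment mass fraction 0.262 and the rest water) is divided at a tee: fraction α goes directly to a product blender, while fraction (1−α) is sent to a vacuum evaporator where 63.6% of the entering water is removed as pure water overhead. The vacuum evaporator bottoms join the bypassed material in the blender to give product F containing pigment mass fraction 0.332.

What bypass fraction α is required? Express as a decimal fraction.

All 437×0.262 = 114.49 kg/s of pigment reaches F, so F = 114.49/0.332 = 344.86 kg/s and vapour = 92.139 kg/s.
The evaporator receives (1−α)·437 of feed at 0.738 water and removes 0.636 of that water:
0.636×0.738×(1−α)×437 = 92.139
(1−α) = 92.139/205.11 = 0.4492;  α = 0.5508.

0.551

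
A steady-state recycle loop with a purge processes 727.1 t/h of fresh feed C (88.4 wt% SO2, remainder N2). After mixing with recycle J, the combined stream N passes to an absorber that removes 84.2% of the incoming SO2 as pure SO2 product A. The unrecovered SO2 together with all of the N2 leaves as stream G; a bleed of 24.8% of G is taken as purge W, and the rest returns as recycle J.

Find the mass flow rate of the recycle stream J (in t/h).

N2 enters only via C and leaves only via the purge: 727.1×0.116 = 0.248×(N2 in G), and the absorber passes all N2, so N2 in N = N2 in G = 340.1 t/h.
SO2 in N: m_A = 727.1×0.884 + (1−0.248)·(1−0.842)·m_A, so m_A = 642.76/0.8812 = 729.42 t/h.
G = (1−0.842)×729.42 + 340.1 = 455.34 t/h.
Recycle J = (1−0.248)×455.34 = 342.42 t/h.

342.4 t/h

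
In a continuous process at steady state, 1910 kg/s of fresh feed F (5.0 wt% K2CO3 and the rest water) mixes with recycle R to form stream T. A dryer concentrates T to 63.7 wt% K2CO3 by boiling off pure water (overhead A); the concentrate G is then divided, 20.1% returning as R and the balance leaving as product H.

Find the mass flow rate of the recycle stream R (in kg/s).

37.71 kg/s

Overall K2CO3 balance (none leaves overhead): K2CO3 in fresh feed = K2CO3 in product, i.e. 1910×0.050 = (1−0.201)·G·0.637.
G = 95.5/(0.637×0.799) = 187.64 kg/s.
Recycle R = 0.201×187.64 = 37.715 kg/s.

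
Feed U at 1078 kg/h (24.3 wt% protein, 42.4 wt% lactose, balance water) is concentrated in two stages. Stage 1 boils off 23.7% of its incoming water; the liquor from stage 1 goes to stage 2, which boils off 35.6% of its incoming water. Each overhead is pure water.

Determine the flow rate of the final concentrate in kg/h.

895.4 kg/h

water in feed = 1078×0.333 = 358.97 kg/h.
After stage 1: water left = (1−0.237)×358.97 = 273.9; stream total = 992.92 kg/h.
After stage 2: water left = (1−0.356)×273.9 = 176.39; final concentrate = 895.42 kg/h.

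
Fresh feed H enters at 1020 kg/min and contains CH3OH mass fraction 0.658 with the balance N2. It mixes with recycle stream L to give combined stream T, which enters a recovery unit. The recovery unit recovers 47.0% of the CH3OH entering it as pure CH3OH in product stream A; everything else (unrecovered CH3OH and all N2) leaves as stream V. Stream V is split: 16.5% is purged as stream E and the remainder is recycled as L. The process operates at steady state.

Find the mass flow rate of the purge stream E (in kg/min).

454.1 kg/min

N2 enters only via H and leaves only via the purge: 1020×0.342 = 0.165×(N2 in V), and the recovery unit passes all N2, so N2 in T = N2 in V = 2114.2 kg/min.
CH3OH in T: m_A = 1020×0.658 + (1−0.165)·(1−0.470)·m_A, so m_A = 671.16/0.5575 = 1204 kg/min.
V = (1−0.470)×1204 + 2114.2 = 2752.3 kg/min.
Purge E = 0.165×2752.3 = 454.13 kg/min.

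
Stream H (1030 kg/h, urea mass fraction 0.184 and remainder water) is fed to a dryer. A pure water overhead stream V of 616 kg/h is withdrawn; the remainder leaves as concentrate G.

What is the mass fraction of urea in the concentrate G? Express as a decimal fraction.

urea is not removed: 1030×0.184 = 189.52 kg/h of urea enters G.
Concentrate = 1030 − 616 = 414 kg/h.
Mass fraction = 189.52/414 = 0.458.

0.458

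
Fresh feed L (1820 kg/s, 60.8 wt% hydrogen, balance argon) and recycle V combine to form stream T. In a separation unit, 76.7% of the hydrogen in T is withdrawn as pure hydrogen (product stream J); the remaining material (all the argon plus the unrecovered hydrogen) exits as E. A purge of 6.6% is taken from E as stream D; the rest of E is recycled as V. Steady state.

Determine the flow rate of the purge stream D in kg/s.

argon enters only via L and leaves only via the purge: 1820×0.392 = 0.066×(argon in E), and the separation unit passes all argon, so argon in T = argon in E = 10810 kg/s.
hydrogen in T: m_A = 1820×0.608 + (1−0.066)·(1−0.767)·m_A, so m_A = 1106.6/0.7824 = 1414.4 kg/s.
E = (1−0.767)×1414.4 + 10810 = 11139 kg/s.
Purge D = 0.066×11139 = 735.19 kg/s.

735.2 kg/s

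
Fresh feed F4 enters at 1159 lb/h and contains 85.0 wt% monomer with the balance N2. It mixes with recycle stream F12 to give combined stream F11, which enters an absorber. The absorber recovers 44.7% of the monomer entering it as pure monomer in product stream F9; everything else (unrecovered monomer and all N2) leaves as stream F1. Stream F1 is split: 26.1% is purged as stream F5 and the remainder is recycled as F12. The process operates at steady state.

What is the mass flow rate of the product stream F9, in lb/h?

monomer in F11: m_A = 1159×0.850 + (1−0.261)·(1−0.447)·m_A, so m_A = 985.15/0.5913 = 1666 lb/h.
Product F9 = 0.447×1666 = 744.69 lb/h.

744.7 lb/h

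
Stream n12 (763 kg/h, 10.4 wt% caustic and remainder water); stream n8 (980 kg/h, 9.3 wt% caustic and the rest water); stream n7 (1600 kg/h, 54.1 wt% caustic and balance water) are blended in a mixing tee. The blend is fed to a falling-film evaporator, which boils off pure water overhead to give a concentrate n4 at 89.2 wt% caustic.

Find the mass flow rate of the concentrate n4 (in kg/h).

caustic entering = 763×0.104 + 980×0.093 + 1600×0.541 = 1036.1 kg/h.
All caustic reports to n4, so n4 = 1036.1/0.892 = 1161.5 kg/h.

1162 kg/h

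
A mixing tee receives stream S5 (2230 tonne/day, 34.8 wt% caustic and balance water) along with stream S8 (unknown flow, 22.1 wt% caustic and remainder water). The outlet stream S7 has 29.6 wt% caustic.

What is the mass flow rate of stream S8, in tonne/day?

1546 tonne/day

Let S8 be the unknown flow. Total out = 2230 + S8.
caustic balance: 776.04 + 0.221·S8 = 0.296·(2230 + S8)
(0.221 − 0.296)·S8 = 0.296×2230 − 776.04 = -115.96
S8 = -115.96 / -0.075 = 1546.1 tonne/day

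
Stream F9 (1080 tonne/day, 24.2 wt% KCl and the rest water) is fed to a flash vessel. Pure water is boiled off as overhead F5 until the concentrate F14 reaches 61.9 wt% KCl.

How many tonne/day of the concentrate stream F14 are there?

KCl is conserved: 1080×0.242 = 261.36 tonne/day all reports to the concentrate.
Concentrate = 261.36/(target fraction) = 422.23 tonne/day.

422.2 tonne/day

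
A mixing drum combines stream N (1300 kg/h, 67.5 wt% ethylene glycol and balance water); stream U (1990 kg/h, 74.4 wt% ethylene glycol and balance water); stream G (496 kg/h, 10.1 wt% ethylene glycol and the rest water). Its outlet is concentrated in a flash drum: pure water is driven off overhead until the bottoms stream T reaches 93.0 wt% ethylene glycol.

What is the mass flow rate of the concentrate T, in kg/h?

2589 kg/h

ethylene glycol entering = 1300×0.675 + 1990×0.744 + 496×0.101 = 2408.2 kg/h.
All ethylene glycol reports to T, so T = 2408.2/0.930 = 2589.4 kg/h.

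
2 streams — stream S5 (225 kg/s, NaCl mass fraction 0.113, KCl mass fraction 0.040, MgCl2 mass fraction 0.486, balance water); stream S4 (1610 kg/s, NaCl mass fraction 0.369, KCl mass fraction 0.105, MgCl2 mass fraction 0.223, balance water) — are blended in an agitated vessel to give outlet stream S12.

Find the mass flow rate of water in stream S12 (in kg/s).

water out = water in = 225×0.361 + 1610×0.303 = 569.05 kg/s.

569.1 kg/s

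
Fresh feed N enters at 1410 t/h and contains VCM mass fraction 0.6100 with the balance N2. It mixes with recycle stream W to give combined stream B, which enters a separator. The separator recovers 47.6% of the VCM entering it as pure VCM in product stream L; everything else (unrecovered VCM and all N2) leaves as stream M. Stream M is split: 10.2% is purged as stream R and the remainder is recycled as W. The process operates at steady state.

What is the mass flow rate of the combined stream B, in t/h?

N2 enters only via N and leaves only via the purge: 1410×0.390 = 0.102×(N2 in M), and the separator passes all N2, so N2 in B = N2 in M = 5391.2 t/h.
VCM in B: m_A = 1410×0.610 + (1−0.102)·(1−0.476)·m_A, so m_A = 860.1/0.5294 = 1624.5 t/h.
B = 1624.5 + 5391.2 = 7015.7 t/h.

7016 t/h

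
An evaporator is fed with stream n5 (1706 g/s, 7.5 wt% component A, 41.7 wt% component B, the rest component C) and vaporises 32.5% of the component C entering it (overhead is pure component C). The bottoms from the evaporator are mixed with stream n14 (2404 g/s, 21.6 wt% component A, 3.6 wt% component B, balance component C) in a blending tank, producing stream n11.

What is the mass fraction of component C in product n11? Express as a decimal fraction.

0.623

Vapour removed = 0.325×0.508×1706 = 281.66 g/s; concentrate = 1424.3 g/s.
component C reaching the mixer = 584.99 (from concentrate) + 2404×0.748 = 2383.2 g/s.
Product flow = 1424.3 + 2404 = 3828.3 g/s; component C fraction = 0.623.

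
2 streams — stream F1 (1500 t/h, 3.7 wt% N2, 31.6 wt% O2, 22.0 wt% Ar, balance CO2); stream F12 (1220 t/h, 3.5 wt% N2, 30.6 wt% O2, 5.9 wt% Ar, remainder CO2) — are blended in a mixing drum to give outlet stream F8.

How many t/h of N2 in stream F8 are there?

98.2 t/h

N2 out = N2 in = 1500×0.037 + 1220×0.035 = 98.2 t/h.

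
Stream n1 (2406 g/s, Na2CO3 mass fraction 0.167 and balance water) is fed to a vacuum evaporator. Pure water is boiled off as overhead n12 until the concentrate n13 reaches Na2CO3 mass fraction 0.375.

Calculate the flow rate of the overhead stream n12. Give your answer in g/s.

Na2CO3 is conserved: 2406×0.167 = 401.8 g/s all reports to the concentrate.
Concentrate = 401.8/(target fraction) = 1071.5 g/s.
Overhead = 2406 − 1071.5 = 1334.5 g/s.

1335 g/s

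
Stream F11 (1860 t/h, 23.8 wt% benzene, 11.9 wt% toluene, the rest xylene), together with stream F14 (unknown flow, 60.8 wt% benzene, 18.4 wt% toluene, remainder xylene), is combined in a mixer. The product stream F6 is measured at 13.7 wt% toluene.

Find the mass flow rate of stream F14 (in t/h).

712.3 t/h

Let F14 be the unknown flow. Total out = 1860 + F14.
toluene balance: 221.34 + 0.184·F14 = 0.137·(1860 + F14)
(0.184 − 0.137)·F14 = 0.137×1860 − 221.34 = 33.48
F14 = 33.48 / 0.047 = 712.34 t/h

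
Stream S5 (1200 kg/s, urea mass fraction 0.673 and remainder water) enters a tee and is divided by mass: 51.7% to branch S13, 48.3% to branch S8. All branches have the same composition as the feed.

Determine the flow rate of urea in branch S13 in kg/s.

417.5 kg/s

Branch S13 total = 0.517×1200 = 620.4 kg/s.
urea in S13 = 0.673×620.4 = 417.53 kg/s.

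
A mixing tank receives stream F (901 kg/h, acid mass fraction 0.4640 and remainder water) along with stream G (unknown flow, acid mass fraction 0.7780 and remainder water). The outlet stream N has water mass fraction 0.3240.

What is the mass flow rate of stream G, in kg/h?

1873 kg/h

Let G be the unknown flow. Total out = 901 + G.
water balance: 482.94 + 0.222·G = 0.324·(901 + G)
(0.222 − 0.324)·G = 0.324×901 − 482.94 = -191.01
G = -191.01 / -0.102 = 1872.7 kg/h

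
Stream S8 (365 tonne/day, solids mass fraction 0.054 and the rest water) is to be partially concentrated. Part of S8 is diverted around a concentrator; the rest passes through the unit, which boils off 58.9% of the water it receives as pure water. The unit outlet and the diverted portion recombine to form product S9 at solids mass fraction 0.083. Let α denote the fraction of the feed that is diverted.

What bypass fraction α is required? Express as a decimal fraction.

All 365×0.054 = 19.71 tonne/day of solids reaches S9, so S9 = 19.71/0.083 = 237.47 tonne/day and vapour = 127.53 tonne/day.
The evaporator receives (1−α)·365 of feed at 0.946 water and removes 0.589 of that water:
0.589×0.946×(1−α)×365 = 127.53
(1−α) = 127.53/203.38 = 0.6271;  α = 0.3729.

0.373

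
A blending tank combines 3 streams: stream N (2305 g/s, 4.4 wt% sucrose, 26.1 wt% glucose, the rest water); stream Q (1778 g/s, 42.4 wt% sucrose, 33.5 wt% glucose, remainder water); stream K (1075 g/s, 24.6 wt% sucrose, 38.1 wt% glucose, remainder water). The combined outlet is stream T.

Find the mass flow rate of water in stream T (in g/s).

water out = water in = 2305×0.695 + 1778×0.241 + 1075×0.373 = 2431.4 g/s.

2431 g/s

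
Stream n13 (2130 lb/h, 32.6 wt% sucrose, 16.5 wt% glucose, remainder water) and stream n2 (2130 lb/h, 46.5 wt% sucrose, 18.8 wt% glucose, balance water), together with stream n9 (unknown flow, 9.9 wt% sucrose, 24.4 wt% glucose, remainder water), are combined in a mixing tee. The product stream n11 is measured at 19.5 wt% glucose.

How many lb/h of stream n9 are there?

Let n9 be the unknown flow. Total out = 4260 + n9.
glucose balance: 751.89 + 0.244·n9 = 0.195·(4260 + n9)
(0.244 − 0.195)·n9 = 0.195×4260 − 751.89 = 78.81
n9 = 78.81 / 0.049 = 1608.4 lb/h

1608 lb/h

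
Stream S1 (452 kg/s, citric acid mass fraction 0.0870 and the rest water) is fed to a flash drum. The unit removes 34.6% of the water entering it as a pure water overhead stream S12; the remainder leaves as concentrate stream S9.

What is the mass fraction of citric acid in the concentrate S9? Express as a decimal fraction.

citric acid is not removed: 452×0.087 = 39.324 kg/s of citric acid enters S9.
water entering = 452×0.913 = 412.68 kg/s; overhead removed = 0.346×412.68 = 142.79 kg/s.
Concentrate = 452 − 142.79 = 309.21 kg/s.
Mass fraction = 39.324/309.21 = 0.1272.

0.1272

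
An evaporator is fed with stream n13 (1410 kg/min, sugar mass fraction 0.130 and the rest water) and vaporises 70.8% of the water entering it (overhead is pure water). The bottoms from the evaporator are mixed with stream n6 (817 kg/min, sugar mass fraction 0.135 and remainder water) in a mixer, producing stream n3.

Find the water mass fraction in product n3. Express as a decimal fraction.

Vapour removed = 0.708×0.870×1410 = 868.5 kg/min; concentrate = 541.5 kg/min.
water reaching the mixer = 358.2 (from concentrate) + 817×0.865 = 1064.9 kg/min.
Product flow = 541.5 + 817 = 1358.5 kg/min; water fraction = 0.784.

0.784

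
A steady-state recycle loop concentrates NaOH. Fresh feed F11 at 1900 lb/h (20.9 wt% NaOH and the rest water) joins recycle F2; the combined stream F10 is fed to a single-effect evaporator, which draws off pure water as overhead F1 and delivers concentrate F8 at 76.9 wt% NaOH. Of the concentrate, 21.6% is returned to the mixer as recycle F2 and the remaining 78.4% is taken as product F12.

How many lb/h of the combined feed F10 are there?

2042 lb/h

Overall NaOH balance (none leaves overhead): NaOH in fresh feed = NaOH in product, i.e. 1900×0.209 = (1−0.216)·F8·0.769.
F8 = 397.1/(0.769×0.784) = 658.65 lb/h.
Recycle F2 = 0.216×658.65 = 142.27 lb/h.
Combined feed F10 = 1900 + 142.27 = 2042.3 lb/h.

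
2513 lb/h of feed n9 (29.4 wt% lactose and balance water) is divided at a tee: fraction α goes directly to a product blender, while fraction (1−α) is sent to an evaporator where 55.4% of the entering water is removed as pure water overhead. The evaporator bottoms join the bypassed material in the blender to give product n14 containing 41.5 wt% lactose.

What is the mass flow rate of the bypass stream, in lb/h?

All 2513×0.294 = 738.82 lb/h of lactose reaches n14, so n14 = 738.82/0.415 = 1780.3 lb/h and vapour = 732.71 lb/h.
The evaporator receives (1−α)·2513 of feed at 0.706 water and removes 0.554 of that water:
0.554×0.706×(1−α)×2513 = 732.71
(1−α) = 732.71/982.89 = 0.7455;  α = 0.2545.
Bypass flow = 0.2545×2513 = 639.67 lb/h.

639.7 lb/h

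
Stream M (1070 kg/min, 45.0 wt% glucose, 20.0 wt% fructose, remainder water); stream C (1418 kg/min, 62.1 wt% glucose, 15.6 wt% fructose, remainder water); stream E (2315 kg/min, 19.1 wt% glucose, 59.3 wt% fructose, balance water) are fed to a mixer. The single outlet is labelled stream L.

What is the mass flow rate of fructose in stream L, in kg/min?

fructose out = fructose in = 1070×0.200 + 1418×0.156 + 2315×0.593 = 1808 kg/min.

1808 kg/min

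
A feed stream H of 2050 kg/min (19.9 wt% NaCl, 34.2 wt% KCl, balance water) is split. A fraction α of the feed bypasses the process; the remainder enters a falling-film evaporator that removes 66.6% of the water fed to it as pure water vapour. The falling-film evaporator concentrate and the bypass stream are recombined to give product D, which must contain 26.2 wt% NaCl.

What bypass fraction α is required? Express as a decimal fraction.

0.213

All 2050×0.199 = 407.95 kg/min of NaCl reaches D, so D = 407.95/0.262 = 1557.1 kg/min and vapour = 492.94 kg/min.
The evaporator receives (1−α)·2050 of feed at 0.459 water and removes 0.666 of that water:
0.666×0.459×(1−α)×2050 = 492.94
(1−α) = 492.94/626.67 = 0.7866;  α = 0.2134.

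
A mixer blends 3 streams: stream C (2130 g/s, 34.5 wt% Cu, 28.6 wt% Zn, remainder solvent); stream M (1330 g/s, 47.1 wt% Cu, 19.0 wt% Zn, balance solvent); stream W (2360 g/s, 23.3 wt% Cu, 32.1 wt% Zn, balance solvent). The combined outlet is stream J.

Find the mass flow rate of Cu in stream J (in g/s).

1911 g/s

Cu out = Cu in = 2130×0.345 + 1330×0.471 + 2360×0.233 = 1911.2 g/s.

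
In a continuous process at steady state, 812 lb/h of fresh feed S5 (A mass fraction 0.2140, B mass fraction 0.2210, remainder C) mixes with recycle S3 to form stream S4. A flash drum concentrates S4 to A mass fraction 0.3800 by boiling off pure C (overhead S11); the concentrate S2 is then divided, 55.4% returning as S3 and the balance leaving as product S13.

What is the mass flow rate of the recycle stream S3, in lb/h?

Overall A balance (none leaves overhead): A in fresh feed = A in product, i.e. 812×0.214 = (1−0.554)·S2·0.380.
S2 = 173.77/(0.380×0.446) = 1025.3 lb/h.
Recycle S3 = 0.554×1025.3 = 568.02 lb/h.

568 lb/h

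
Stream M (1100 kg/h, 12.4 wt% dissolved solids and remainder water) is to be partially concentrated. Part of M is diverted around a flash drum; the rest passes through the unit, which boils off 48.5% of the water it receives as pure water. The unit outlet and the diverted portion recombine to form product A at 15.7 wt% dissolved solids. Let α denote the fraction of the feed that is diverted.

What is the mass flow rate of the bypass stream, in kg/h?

All 1100×0.124 = 136.4 kg/h of dissolved solids reaches A, so A = 136.4/0.157 = 868.79 kg/h and vapour = 231.21 kg/h.
The evaporator receives (1−α)·1100 of feed at 0.876 water and removes 0.485 of that water:
0.485×0.876×(1−α)×1100 = 231.21
(1−α) = 231.21/467.35 = 0.4947;  α = 0.5053.
Bypass flow = 0.5053×1100 = 555.8 kg/h.

555.8 kg/h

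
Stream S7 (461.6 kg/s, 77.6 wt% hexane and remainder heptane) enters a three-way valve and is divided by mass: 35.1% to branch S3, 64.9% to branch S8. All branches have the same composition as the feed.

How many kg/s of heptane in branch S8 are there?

Branch S8 total = 0.649×461.6 = 299.58 kg/s.
heptane in S8 = 0.224×299.58 = 67.106 kg/s.

67.11 kg/s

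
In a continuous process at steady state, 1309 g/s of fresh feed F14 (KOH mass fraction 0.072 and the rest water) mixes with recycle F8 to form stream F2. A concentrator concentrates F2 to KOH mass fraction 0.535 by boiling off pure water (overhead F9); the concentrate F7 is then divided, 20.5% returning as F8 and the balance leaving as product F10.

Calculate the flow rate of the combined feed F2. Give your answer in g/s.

1354 g/s

Overall KOH balance (none leaves overhead): KOH in fresh feed = KOH in product, i.e. 1309×0.072 = (1−0.205)·F7·0.535.
F7 = 94.248/(0.535×0.795) = 221.59 g/s.
Recycle F8 = 0.205×221.59 = 45.426 g/s.
Combined feed F2 = 1309 + 45.426 = 1354.4 g/s.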